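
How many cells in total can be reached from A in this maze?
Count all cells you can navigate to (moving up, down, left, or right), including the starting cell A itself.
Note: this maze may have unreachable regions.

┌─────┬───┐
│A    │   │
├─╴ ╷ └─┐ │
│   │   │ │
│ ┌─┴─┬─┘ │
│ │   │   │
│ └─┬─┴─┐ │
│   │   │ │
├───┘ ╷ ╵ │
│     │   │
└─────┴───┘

Using BFS/flood-fill to find all reachable cells from A:
Maze size: 5 × 5 = 25 total cells
15 cell(s) are walled off and cannot be reached from A.
Reachable cells: 10

Reachable region (· marks reachable cells):

┌─────┬───┐
│A · ·│   │
├─╴ ╷ └─┐ │
│· ·│· ·│ │
│ ┌─┴─┬─┘ │
│·│   │   │
│ └─┬─┴─┐ │
│· ·│   │ │
├───┘ ╷ ╵ │
│     │   │
└─────┴───┘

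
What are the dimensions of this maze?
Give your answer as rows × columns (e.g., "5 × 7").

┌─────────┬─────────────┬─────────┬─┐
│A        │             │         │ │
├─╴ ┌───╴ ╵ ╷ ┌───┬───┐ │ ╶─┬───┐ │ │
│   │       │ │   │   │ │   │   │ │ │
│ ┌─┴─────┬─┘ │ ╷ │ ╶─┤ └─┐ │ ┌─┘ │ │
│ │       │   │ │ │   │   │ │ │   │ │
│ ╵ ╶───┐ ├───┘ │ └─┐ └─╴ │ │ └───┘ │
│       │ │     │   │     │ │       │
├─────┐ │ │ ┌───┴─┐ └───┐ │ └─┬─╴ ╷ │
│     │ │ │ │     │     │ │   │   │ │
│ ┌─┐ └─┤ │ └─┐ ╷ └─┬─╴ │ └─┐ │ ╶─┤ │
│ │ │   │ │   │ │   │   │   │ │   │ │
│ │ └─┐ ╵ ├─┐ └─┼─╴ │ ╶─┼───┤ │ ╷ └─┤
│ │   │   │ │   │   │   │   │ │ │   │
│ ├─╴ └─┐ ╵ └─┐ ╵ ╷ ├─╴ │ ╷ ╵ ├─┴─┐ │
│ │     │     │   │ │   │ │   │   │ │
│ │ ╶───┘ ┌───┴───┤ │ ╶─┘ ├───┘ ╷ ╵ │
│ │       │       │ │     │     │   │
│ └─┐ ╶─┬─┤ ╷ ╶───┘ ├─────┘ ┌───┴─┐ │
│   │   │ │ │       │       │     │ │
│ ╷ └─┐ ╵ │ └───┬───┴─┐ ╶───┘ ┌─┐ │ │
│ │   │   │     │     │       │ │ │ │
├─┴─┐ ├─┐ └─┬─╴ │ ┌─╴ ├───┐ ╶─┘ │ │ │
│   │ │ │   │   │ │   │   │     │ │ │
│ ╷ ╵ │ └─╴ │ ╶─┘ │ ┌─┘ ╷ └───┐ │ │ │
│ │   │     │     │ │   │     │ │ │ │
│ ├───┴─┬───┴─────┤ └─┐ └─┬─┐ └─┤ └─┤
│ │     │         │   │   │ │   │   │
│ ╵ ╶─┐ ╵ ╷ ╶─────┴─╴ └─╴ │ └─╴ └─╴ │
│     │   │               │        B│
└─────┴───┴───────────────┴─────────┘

Counting the maze dimensions:
Rows (vertical): 15
Columns (horizontal): 18
Dimensions: 15 × 18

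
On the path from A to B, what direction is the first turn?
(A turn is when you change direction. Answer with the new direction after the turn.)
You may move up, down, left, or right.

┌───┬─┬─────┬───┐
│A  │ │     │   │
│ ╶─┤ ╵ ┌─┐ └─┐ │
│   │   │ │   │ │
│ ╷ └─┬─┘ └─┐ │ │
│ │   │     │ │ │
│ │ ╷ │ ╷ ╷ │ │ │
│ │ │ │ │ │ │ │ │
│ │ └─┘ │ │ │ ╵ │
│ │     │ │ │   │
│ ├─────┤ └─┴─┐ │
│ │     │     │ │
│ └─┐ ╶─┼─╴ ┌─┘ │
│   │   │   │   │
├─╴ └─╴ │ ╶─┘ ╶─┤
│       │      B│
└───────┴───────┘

Directions: down, right, down, down, down, right, right, up, up, right, down, down, down, right, down, left, down, right, right, right
First turn direction: right

Solution:

┌───┬─┬─────┬───┐
│A  │ │     │   │
│ ╶─┤ ╵ ┌─┐ └─┐ │
│↳ ↓│   │ │   │ │
│ ╷ └─┬─┘ └─┐ │ │
│ │↓  │↱ ↓  │ │ │
│ │ ╷ │ ╷ ╷ │ │ │
│ │↓│ │↑│↓│ │ │ │
│ │ └─┘ │ │ │ ╵ │
│ │↳ → ↑│↓│ │   │
│ ├─────┤ └─┴─┐ │
│ │     │↳ ↓  │ │
│ └─┐ ╶─┼─╴ ┌─┘ │
│   │   │↓ ↲│   │
├─╴ └─╴ │ ╶─┘ ╶─┤
│       │↳ → → B│
└───────┴───────┘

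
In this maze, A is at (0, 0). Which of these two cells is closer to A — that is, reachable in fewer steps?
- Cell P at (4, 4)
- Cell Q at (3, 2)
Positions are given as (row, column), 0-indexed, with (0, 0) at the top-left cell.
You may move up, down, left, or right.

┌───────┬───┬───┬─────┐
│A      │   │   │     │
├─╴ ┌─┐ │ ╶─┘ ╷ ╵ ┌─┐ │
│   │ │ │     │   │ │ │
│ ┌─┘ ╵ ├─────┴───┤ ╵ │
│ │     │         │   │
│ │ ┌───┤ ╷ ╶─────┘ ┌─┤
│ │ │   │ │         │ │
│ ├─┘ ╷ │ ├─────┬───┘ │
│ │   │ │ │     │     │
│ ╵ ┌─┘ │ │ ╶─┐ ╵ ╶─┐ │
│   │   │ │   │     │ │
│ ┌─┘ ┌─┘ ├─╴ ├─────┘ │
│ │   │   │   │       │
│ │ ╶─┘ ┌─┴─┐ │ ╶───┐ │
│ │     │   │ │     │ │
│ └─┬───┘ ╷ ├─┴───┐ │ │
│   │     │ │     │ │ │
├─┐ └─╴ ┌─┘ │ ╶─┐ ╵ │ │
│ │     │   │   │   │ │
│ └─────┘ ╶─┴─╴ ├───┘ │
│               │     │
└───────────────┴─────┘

Shortest path A → P at (4, 4): 24 steps
Shortest path A → Q at (3, 2): 11 steps

Q is closer (11 steps vs 24 steps).

Path to P:

┌───────┬───┬───┬─────┐
│A ↓    │   │   │     │
├─╴ ┌─┐ │ ╶─┘ ╷ ╵ ┌─┐ │
│↓ ↲│ │ │     │   │ │ │
│ ┌─┘ ╵ ├─────┴───┤ ╵ │
│↓│     │         │   │
│ │ ┌───┤ ╷ ╶─────┘ ┌─┤
│↓│ │↱ ↓│ │         │ │
│ ├─┘ ╷ │ ├─────┬───┘ │
│↓│↱ ↑│↓│P│     │     │
│ ╵ ┌─┘ │ │ ╶─┐ ╵ ╶─┐ │
│↳ ↑│↓ ↲│↑│   │     │ │
│ ┌─┘ ┌─┘ ├─╴ ├─────┘ │
│ │↓ ↲│↱ ↑│   │       │
│ │ ╶─┘ ┌─┴─┐ │ ╶───┐ │
│ │↳ → ↑│   │ │     │ │
│ └─┬───┘ ╷ ├─┴───┐ │ │
│   │     │ │     │ │ │
├─┐ └─╴ ┌─┘ │ ╶─┐ ╵ │ │
│ │     │   │   │   │ │
│ └─────┘ ╶─┴─╴ ├───┘ │
│               │     │
└───────────────┴─────┘

Path to Q:

┌───────┬───┬───┬─────┐
│A ↓    │   │   │     │
├─╴ ┌─┐ │ ╶─┘ ╷ ╵ ┌─┐ │
│↓ ↲│ │ │     │   │ │ │
│ ┌─┘ ╵ ├─────┴───┤ ╵ │
│↓│     │         │   │
│ │ ┌───┤ ╷ ╶─────┘ ┌─┤
│↓│ │Q  │ │         │ │
│ ├─┘ ╷ │ ├─────┬───┘ │
│↓│↱ ↑│ │ │     │     │
│ ╵ ┌─┘ │ │ ╶─┐ ╵ ╶─┐ │
│↳ ↑│   │ │   │     │ │
│ ┌─┘ ┌─┘ ├─╴ ├─────┘ │
│ │   │   │   │       │
│ │ ╶─┘ ┌─┴─┐ │ ╶───┐ │
│ │     │   │ │     │ │
│ └─┬───┘ ╷ ├─┴───┐ │ │
│   │     │ │     │ │ │
├─┐ └─╴ ┌─┘ │ ╶─┐ ╵ │ │
│ │     │   │   │   │ │
│ └─────┘ ╶─┴─╴ ├───┘ │
│               │     │
└───────────────┴─────┘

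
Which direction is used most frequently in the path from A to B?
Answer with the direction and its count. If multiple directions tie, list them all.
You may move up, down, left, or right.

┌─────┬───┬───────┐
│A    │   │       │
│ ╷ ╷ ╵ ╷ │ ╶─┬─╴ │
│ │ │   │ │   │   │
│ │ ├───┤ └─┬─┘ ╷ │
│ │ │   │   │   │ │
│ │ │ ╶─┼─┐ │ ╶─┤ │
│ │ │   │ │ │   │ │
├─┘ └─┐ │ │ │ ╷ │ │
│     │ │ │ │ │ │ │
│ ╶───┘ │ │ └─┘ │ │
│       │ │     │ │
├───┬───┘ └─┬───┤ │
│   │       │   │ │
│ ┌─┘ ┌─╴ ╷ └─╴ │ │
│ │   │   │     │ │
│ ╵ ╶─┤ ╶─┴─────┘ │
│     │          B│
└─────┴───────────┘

Directions: right, right, down, right, up, right, down, down, right, down, down, down, right, right, up, up, left, up, right, up, right, down, down, down, down, down, down, down
Counts: {'right': 9, 'down': 13, 'up': 5, 'left': 1}
Most common: down (13 times)

Solution:

┌─────┬───┬───────┐
│A → ↓│↱ ↓│       │
│ ╷ ╷ ╵ ╷ │ ╶─┬─╴ │
│ │ │↳ ↑│↓│   │↱ ↓│
│ │ ├───┤ └─┬─┘ ╷ │
│ │ │   │↳ ↓│↱ ↑│↓│
│ │ │ ╶─┼─┐ │ ╶─┤ │
│ │ │   │ │↓│↑ ↰│↓│
├─┘ └─┐ │ │ │ ╷ │ │
│     │ │ │↓│ │↑│↓│
│ ╶───┘ │ │ └─┘ │ │
│       │ │↳ → ↑│↓│
├───┬───┘ └─┬───┤ │
│   │       │   │↓│
│ ┌─┘ ┌─╴ ╷ └─╴ │ │
│ │   │   │     │↓│
│ ╵ ╶─┤ ╶─┴─────┘ │
│     │          B│
└─────┴───────────┘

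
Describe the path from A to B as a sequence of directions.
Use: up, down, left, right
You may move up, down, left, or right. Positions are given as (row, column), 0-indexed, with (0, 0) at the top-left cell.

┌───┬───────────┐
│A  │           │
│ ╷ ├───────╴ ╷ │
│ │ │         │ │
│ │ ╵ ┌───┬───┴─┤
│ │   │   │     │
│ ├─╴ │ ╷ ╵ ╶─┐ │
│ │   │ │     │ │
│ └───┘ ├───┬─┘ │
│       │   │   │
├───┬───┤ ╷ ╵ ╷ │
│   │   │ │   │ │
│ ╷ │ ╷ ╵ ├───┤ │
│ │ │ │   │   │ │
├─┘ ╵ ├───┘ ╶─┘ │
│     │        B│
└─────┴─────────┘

Finding the path and converting it to directions:
Path through cells: (0,0) → (1,0) → (2,0) → (3,0) → (4,0) → (4,1) → (4,2) → (4,3) → (3,3) → (2,3) → (2,4) → (3,4) → (3,5) → (2,5) → (2,6) → (2,7) → (3,7) → (4,7) → (5,7) → (6,7) → (7,7)
Directions: down, down, down, down, right, right, right, up, up, right, down, right, up, right, right, down, down, down, down, down

Solution:

┌───┬───────────┐
│A  │           │
│ ╷ ├───────╴ ╷ │
│↓│ │         │ │
│ │ ╵ ┌───┬───┴─┤
│↓│   │↱ ↓│↱ → ↓│
│ ├─╴ │ ╷ ╵ ╶─┐ │
│↓│   │↑│↳ ↑  │↓│
│ └───┘ ├───┬─┘ │
│↳ → → ↑│   │  ↓│
├───┬───┤ ╷ ╵ ╷ │
│   │   │ │   │↓│
│ ╷ │ ╷ ╵ ├───┤ │
│ │ │ │   │   │↓│
├─┘ ╵ ├───┘ ╶─┘ │
│     │        B│
└─────┴─────────┘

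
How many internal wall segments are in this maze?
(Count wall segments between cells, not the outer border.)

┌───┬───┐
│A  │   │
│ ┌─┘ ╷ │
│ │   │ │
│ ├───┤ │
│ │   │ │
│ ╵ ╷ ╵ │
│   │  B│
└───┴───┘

Counting internal wall segments:
Total internal walls: 9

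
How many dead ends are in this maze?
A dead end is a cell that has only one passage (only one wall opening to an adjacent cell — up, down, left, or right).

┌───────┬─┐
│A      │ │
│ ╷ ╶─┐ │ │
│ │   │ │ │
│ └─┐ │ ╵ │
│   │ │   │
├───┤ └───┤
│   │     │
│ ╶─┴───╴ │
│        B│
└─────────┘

Checking each cell for number of passages:

Dead ends found at positions:
  (0, 4)
  (2, 1)
  (3, 1)
Total dead ends: 3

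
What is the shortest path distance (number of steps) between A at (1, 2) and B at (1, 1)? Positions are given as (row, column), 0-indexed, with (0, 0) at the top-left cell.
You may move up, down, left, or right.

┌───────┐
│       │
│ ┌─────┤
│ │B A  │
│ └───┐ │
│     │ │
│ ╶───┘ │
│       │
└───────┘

Finding path from (1, 2) to (1, 1):
Path: (1,2) → (1,1)
Distance: 1 steps

Solution:

┌───────┐
│       │
│ ┌─────┤
│ │B A  │
│ └───┐ │
│     │ │
│ ╶───┘ │
│       │
└───────┘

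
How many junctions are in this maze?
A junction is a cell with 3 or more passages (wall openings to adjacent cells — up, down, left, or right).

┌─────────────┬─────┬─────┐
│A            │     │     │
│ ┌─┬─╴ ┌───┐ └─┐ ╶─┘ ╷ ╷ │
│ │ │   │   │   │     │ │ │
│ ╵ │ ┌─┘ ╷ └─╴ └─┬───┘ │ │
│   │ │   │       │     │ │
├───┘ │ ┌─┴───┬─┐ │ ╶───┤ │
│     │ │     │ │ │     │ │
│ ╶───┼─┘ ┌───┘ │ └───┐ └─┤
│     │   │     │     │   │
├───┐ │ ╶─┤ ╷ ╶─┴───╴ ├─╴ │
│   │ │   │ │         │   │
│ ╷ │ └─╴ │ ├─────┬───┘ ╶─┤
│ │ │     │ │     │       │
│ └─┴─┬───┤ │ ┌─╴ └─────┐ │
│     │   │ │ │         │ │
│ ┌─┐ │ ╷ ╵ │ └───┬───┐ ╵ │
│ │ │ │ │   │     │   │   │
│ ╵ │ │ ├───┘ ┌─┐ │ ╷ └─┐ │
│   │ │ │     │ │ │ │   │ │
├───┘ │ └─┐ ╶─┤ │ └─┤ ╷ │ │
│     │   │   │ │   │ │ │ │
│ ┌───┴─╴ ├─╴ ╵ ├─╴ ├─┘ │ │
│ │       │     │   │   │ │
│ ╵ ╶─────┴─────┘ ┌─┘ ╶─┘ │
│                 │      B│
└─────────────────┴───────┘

Checking each cell for number of passages:

Junctions found (3+ passages):
  (0, 3): 3 passages
  (0, 8): 3 passages
  (0, 11): 3 passages
  (2, 7): 3 passages
  (4, 6): 3 passages
  (6, 11): 3 passages
  (7, 0): 3 passages
  (7, 8): 3 passages
  (8, 6): 3 passages
  (8, 12): 3 passages
  (9, 5): 3 passages
  (9, 10): 3 passages
  (11, 6): 3 passages
  (12, 1): 3 passages
  (12, 10): 3 passages
Total junctions: 15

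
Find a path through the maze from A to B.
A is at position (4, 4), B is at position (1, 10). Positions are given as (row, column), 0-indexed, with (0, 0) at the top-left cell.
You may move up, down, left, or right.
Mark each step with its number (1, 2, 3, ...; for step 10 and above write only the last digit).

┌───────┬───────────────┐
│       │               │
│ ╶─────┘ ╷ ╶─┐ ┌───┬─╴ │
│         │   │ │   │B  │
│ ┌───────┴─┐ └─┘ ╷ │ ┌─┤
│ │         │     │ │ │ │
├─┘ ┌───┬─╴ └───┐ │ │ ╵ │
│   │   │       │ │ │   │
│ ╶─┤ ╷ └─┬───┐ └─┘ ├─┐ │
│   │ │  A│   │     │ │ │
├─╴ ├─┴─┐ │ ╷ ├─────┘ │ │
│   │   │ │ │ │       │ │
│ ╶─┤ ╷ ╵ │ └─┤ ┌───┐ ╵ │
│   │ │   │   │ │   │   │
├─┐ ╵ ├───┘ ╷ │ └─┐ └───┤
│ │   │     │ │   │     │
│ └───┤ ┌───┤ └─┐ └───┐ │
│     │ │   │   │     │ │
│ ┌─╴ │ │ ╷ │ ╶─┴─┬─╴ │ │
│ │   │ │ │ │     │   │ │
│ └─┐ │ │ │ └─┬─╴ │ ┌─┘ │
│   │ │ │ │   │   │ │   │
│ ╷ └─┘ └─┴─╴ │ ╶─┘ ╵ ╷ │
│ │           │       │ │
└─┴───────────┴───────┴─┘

Finding the shortest path from (4, 4) to (1, 10):
Path length: 45 steps
Directions: down → down → left → up → left → down → down → left → up → left → up → right → up → left → up → right → up → right → right → right → right → down → right → right → down → right → right → up → up → up → left → down → left → left → up → left → up → right → right → right → right → right → right → down → left

Solution:

┌───────┬───────────────┐
│       │  7 8 9 0 1 2 3│
│ ╶─────┘ ╷ ╶─┐ ┌───┬─╴ │
│         │6 5│ │1 0│B 4│
│ ┌───────┴─┐ └─┘ ╷ │ ┌─┤
│ │7 8 9 0 1│4 3 2│9│ │ │
├─┘ ┌───┬─╴ └───┐ │ │ ╵ │
│5 6│   │  2 3 4│ │8│   │
│ ╶─┤ ╷ └─┬───┐ └─┘ ├─┐ │
│4 3│ │  A│   │5 6 7│ │ │
├─╴ ├─┴─┐ │ ╷ ├─────┘ │ │
│1 2│5 4│1│ │ │       │ │
│ ╶─┤ ╷ ╵ │ └─┤ ┌───┐ ╵ │
│0 9│6│3 2│   │ │   │   │
├─┐ ╵ ├───┘ ╷ │ └─┐ └───┤
│ │8 7│     │ │   │     │
│ └───┤ ┌───┤ └─┐ └───┐ │
│     │ │   │   │     │ │
│ ┌─╴ │ │ ╷ │ ╶─┴─┬─╴ │ │
│ │   │ │ │ │     │   │ │
│ └─┐ │ │ │ └─┬─╴ │ ┌─┘ │
│   │ │ │ │   │   │ │   │
│ ╷ └─┘ └─┴─╴ │ ╶─┘ ╵ ╷ │
│ │           │       │ │
└─┴───────────┴───────┴─┘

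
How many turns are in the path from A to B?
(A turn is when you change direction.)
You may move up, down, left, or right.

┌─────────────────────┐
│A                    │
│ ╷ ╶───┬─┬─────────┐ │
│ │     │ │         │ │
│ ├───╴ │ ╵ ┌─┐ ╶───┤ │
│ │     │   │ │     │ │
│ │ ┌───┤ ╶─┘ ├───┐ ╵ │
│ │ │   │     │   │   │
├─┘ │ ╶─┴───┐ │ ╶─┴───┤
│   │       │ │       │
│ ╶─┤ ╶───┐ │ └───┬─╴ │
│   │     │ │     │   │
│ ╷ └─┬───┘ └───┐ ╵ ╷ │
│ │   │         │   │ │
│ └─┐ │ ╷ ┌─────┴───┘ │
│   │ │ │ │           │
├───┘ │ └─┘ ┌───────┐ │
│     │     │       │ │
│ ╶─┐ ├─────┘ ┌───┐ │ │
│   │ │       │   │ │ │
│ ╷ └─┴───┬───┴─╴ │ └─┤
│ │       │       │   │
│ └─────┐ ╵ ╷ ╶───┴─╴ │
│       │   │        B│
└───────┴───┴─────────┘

Directions: right, down, right, right, down, left, left, down, down, left, down, right, down, right, down, down, left, left, down, right, down, right, right, right, down, right, up, right, down, right, right, right, right
Number of turns: 22

Solution:

┌─────────────────────┐
│A ↓                  │
│ ╷ ╶───┬─┬─────────┐ │
│ │↳ → ↓│ │         │ │
│ ├───╴ │ ╵ ┌─┐ ╶───┤ │
│ │↓ ← ↲│   │ │     │ │
│ │ ┌───┤ ╶─┘ ├───┐ ╵ │
│ │↓│   │     │   │   │
├─┘ │ ╶─┴───┐ │ ╶─┴───┤
│↓ ↲│       │ │       │
│ ╶─┤ ╶───┐ │ └───┬─╴ │
│↳ ↓│     │ │     │   │
│ ╷ └─┬───┘ └───┐ ╵ ╷ │
│ │↳ ↓│         │   │ │
│ └─┐ │ ╷ ┌─────┴───┘ │
│   │↓│ │ │           │
├───┘ │ └─┘ ┌───────┐ │
│↓ ← ↲│     │       │ │
│ ╶─┐ ├─────┘ ┌───┐ │ │
│↳ ↓│ │       │   │ │ │
│ ╷ └─┴───┬───┴─╴ │ └─┤
│ │↳ → → ↓│↱ ↓    │   │
│ └─────┐ ╵ ╷ ╶───┴─╴ │
│       │↳ ↑│↳ → → → B│
└───────┴───┴─────────┘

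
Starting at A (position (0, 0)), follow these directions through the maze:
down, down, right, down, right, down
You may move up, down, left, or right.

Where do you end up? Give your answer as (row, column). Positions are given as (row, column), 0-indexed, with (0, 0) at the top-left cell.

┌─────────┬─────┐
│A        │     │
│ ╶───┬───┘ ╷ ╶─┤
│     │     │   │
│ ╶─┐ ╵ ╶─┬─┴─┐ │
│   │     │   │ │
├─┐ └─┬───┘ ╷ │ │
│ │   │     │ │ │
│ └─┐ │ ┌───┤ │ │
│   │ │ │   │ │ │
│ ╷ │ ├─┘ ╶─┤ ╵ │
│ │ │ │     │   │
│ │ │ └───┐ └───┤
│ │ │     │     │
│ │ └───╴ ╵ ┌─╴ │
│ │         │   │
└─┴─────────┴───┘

Following directions step by step:
Start: (0, 0)
  down: (0, 0) → (1, 0)
  down: (1, 0) → (2, 0)
  right: (2, 0) → (2, 1)
  down: (2, 1) → (3, 1)
  right: (3, 1) → (3, 2)
  down: (3, 2) → (4, 2)
Final position: (4, 2)

Path taken:

┌─────────┬─────┐
│A        │     │
│ ╶───┬───┘ ╷ ╶─┤
│↓    │     │   │
│ ╶─┐ ╵ ╶─┬─┴─┐ │
│↳ ↓│     │   │ │
├─┐ └─┬───┘ ╷ │ │
│ │↳ ↓│     │ │ │
│ └─┐ │ ┌───┤ │ │
│   │B│ │   │ │ │
│ ╷ │ ├─┘ ╶─┤ ╵ │
│ │ │ │     │   │
│ │ │ └───┐ └───┤
│ │ │     │     │
│ │ └───╴ ╵ ┌─╴ │
│ │         │   │
└─┴─────────┴───┘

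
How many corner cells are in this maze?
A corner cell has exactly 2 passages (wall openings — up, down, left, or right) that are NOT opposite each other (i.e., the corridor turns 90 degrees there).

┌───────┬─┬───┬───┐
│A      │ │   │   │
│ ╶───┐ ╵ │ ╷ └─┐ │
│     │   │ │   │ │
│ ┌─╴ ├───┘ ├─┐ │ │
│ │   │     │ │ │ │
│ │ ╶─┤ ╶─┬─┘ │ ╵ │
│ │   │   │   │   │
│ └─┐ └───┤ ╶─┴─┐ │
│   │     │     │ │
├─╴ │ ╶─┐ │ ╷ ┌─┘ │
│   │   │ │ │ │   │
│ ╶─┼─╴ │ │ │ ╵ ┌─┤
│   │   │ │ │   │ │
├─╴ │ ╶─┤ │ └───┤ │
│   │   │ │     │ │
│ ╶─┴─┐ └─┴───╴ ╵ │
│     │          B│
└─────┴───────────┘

Counting corner cells (2 non-opposite passages):
Total corners: 44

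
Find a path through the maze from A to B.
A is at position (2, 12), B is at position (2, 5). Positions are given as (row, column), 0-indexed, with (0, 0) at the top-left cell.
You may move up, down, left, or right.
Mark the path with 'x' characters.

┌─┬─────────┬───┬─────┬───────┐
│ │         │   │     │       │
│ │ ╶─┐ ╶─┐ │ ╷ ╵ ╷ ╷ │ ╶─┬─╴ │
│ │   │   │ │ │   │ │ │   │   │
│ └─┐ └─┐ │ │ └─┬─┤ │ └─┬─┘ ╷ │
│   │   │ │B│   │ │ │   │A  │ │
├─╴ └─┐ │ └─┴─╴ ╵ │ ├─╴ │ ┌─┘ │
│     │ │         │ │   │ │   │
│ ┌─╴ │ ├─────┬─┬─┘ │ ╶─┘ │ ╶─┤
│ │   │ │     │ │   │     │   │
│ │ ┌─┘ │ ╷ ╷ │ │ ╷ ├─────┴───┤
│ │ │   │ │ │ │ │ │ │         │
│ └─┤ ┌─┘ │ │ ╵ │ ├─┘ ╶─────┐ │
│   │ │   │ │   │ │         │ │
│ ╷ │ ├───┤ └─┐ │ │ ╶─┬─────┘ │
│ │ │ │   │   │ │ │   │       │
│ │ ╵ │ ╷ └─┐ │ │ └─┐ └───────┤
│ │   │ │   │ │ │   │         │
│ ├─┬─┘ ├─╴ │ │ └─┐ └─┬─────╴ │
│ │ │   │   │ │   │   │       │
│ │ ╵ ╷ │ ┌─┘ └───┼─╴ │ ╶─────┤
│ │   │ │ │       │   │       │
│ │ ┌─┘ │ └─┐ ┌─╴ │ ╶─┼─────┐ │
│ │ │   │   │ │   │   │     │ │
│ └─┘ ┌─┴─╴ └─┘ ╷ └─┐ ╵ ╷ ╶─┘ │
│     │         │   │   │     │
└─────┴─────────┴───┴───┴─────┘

Finding the shortest path from (2, 12) to (2, 5):
Path length: 31 steps
Directions: down → down → left → left → up → right → up → left → up → up → left → left → down → left → up → left → down → down → right → down → left → left → left → up → up → left → up → right → right → down → down

Solution:

┌─┬─────────┬───┬─────┬───────┐
│ │    x x x│x x│x x x│       │
│ │ ╶─┐ ╶─┐ │ ╷ ╵ ╷ ╷ │ ╶─┬─╴ │
│ │   │x x│x│x│x x│ │x│   │   │
│ └─┐ └─┐ │ │ └─┬─┤ │ └─┬─┘ ╷ │
│   │   │x│B│x x│ │ │x x│A  │ │
├─╴ └─┐ │ └─┴─╴ ╵ │ ├─╴ │ ┌─┘ │
│     │ │x x x x  │ │x x│x│   │
│ ┌─╴ │ ├─────┬─┬─┘ │ ╶─┘ │ ╶─┤
│ │   │ │     │ │   │x x x│   │
│ │ ┌─┘ │ ╷ ╷ │ │ ╷ ├─────┴───┤
│ │ │   │ │ │ │ │ │ │         │
│ └─┤ ┌─┘ │ │ ╵ │ ├─┘ ╶─────┐ │
│   │ │   │ │   │ │         │ │
│ ╷ │ ├───┤ └─┐ │ │ ╶─┬─────┘ │
│ │ │ │   │   │ │ │   │       │
│ │ ╵ │ ╷ └─┐ │ │ └─┐ └───────┤
│ │   │ │   │ │ │   │         │
│ ├─┬─┘ ├─╴ │ │ └─┐ └─┬─────╴ │
│ │ │   │   │ │   │   │       │
│ │ ╵ ╷ │ ┌─┘ └───┼─╴ │ ╶─────┤
│ │   │ │ │       │   │       │
│ │ ┌─┘ │ └─┐ ┌─╴ │ ╶─┼─────┐ │
│ │ │   │   │ │   │   │     │ │
│ └─┘ ┌─┴─╴ └─┘ ╷ └─┐ ╵ ╷ ╶─┘ │
│     │         │   │   │     │
└─────┴─────────┴───┴───┴─────┘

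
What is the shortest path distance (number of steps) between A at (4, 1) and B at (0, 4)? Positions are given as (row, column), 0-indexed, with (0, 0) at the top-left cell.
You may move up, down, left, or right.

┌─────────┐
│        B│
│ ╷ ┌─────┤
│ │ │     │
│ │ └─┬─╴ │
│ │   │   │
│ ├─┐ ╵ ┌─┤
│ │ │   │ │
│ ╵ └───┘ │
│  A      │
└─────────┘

Finding path from (4, 1) to (0, 4):
Path: (4,1) → (4,0) → (3,0) → (2,0) → (1,0) → (0,0) → (0,1) → (0,2) → (0,3) → (0,4)
Distance: 9 steps

Solution:

┌─────────┐
│↱ → → → B│
│ ╷ ┌─────┤
│↑│ │     │
│ │ └─┬─╴ │
│↑│   │   │
│ ├─┐ ╵ ┌─┤
│↑│ │   │ │
│ ╵ └───┘ │
│↑ A      │
└─────────┘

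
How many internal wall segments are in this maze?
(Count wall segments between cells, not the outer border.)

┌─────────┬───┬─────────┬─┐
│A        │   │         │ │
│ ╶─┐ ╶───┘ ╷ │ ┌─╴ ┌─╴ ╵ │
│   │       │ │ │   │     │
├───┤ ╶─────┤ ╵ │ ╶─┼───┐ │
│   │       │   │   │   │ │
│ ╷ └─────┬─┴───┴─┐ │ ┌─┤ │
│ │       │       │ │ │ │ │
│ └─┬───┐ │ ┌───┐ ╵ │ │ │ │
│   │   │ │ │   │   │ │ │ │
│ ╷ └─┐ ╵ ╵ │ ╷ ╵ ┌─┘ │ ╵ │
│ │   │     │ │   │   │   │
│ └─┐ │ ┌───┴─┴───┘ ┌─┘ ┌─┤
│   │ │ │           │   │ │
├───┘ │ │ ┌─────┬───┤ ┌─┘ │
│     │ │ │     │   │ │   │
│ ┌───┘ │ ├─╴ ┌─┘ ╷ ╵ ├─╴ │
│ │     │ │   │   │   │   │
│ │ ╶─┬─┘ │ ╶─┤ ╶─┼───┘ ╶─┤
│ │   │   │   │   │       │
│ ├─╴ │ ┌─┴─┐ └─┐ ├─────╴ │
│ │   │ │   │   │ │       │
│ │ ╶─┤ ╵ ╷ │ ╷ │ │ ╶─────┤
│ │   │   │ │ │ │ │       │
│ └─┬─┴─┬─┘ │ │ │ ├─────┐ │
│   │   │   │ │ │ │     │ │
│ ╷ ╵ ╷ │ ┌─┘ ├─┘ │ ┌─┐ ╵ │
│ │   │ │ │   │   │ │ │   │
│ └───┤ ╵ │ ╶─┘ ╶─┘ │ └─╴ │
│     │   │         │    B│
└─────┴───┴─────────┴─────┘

Counting internal wall segments:
Total internal walls: 168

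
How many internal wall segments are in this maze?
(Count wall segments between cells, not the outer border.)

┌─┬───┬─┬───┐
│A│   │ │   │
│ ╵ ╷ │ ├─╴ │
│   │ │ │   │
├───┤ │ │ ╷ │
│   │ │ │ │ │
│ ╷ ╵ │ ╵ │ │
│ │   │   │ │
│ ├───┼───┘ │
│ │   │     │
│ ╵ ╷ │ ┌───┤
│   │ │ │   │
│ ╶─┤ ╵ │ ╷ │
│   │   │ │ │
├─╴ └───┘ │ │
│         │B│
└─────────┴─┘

Counting internal wall segments:
Total internal walls: 35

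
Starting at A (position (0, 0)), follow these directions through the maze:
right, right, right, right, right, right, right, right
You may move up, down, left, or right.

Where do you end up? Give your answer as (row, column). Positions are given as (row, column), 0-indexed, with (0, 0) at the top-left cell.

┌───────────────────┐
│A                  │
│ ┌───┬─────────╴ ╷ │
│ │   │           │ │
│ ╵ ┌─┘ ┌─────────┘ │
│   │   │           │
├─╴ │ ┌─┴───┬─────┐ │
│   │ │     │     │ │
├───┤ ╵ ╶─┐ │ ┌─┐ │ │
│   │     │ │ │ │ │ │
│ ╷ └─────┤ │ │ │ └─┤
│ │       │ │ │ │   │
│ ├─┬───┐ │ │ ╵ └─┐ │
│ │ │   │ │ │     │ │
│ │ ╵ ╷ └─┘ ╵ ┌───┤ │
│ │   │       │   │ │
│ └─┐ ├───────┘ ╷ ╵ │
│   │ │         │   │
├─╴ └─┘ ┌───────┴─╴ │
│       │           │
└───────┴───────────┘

Following directions step by step:
Start: (0, 0)
  right: (0, 0) → (0, 1)
  right: (0, 1) → (0, 2)
  right: (0, 2) → (0, 3)
  right: (0, 3) → (0, 4)
  right: (0, 4) → (0, 5)
  right: (0, 5) → (0, 6)
  right: (0, 6) → (0, 7)
  right: (0, 7) → (0, 8)
Final position: (0, 8)

Path taken:

┌───────────────────┐
│A → → → → → → → B  │
│ ┌───┬─────────╴ ╷ │
│ │   │           │ │
│ ╵ ┌─┘ ┌─────────┘ │
│   │   │           │
├─╴ │ ┌─┴───┬─────┐ │
│   │ │     │     │ │
├───┤ ╵ ╶─┐ │ ┌─┐ │ │
│   │     │ │ │ │ │ │
│ ╷ └─────┤ │ │ │ └─┤
│ │       │ │ │ │   │
│ ├─┬───┐ │ │ ╵ └─┐ │
│ │ │   │ │ │     │ │
│ │ ╵ ╷ └─┘ ╵ ┌───┤ │
│ │   │       │   │ │
│ └─┐ ├───────┘ ╷ ╵ │
│   │ │         │   │
├─╴ └─┘ ┌───────┴─╴ │
│       │           │
└───────┴───────────┘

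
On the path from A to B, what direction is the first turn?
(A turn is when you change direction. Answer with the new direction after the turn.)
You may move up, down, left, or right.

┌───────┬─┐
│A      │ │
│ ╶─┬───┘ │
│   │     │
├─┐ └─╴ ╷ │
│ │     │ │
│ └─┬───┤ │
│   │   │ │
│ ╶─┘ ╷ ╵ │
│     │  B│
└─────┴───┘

Directions: down, right, down, right, right, up, right, down, down, down
First turn direction: right

Solution:

┌───────┬─┐
│A      │ │
│ ╶─┬───┘ │
│↳ ↓│  ↱ ↓│
├─┐ └─╴ ╷ │
│ │↳ → ↑│↓│
│ └─┬───┤ │
│   │   │↓│
│ ╶─┘ ╷ ╵ │
│     │  B│
└─────┴───┘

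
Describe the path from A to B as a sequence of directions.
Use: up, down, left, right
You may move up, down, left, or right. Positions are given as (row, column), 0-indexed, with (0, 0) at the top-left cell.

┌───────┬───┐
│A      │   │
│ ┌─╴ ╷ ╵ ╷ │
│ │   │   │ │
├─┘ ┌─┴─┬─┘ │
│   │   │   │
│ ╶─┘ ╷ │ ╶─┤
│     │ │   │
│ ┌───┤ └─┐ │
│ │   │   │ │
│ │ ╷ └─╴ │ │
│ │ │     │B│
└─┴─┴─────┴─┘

Finding the path and converting it to directions:
Path through cells: (0,0) → (0,1) → (0,2) → (0,3) → (1,3) → (1,4) → (0,4) → (0,5) → (1,5) → (2,5) → (2,4) → (3,4) → (3,5) → (4,5) → (5,5)
Directions: right, right, right, down, right, up, right, down, down, left, down, right, down, down

Solution:

┌───────┬───┐
│A → → ↓│↱ ↓│
│ ┌─╴ ╷ ╵ ╷ │
│ │   │↳ ↑│↓│
├─┘ ┌─┴─┬─┘ │
│   │   │↓ ↲│
│ ╶─┘ ╷ │ ╶─┤
│     │ │↳ ↓│
│ ┌───┤ └─┐ │
│ │   │   │↓│
│ │ ╷ └─╴ │ │
│ │ │     │B│
└─┴─┴─────┴─┘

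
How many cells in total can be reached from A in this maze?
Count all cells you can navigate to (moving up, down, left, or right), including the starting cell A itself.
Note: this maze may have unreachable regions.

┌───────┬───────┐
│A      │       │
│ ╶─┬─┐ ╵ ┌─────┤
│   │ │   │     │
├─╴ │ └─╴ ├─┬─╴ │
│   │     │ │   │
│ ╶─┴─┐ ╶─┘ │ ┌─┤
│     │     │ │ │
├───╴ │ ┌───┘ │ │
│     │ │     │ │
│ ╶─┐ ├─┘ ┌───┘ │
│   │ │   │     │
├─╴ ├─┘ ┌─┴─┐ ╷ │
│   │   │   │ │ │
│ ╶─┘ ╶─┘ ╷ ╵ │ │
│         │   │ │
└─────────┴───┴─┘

Using BFS/flood-fill to find all reachable cells from A:
Maze size: 8 × 8 = 64 total cells
All cells are reachable — the maze is fully connected.
Reachable cells: 64

Reachable region (· marks reachable cells):

┌───────┬───────┐
│A · · ·│· · · ·│
│ ╶─┬─┐ ╵ ┌─────┤
│· ·│·│· ·│· · ·│
├─╴ │ └─╴ ├─┬─╴ │
│· ·│· · ·│·│· ·│
│ ╶─┴─┐ ╶─┘ │ ┌─┤
│· · ·│· · ·│·│·│
├───╴ │ ┌───┘ │ │
│· · ·│·│· · ·│·│
│ ╶─┐ ├─┘ ┌───┘ │
│· ·│·│· ·│· · ·│
├─╴ ├─┘ ┌─┴─┐ ╷ │
│· ·│· ·│· ·│·│·│
│ ╶─┘ ╶─┘ ╷ ╵ │ │
│· · · · ·│· ·│·│
└─────────┴───┴─┘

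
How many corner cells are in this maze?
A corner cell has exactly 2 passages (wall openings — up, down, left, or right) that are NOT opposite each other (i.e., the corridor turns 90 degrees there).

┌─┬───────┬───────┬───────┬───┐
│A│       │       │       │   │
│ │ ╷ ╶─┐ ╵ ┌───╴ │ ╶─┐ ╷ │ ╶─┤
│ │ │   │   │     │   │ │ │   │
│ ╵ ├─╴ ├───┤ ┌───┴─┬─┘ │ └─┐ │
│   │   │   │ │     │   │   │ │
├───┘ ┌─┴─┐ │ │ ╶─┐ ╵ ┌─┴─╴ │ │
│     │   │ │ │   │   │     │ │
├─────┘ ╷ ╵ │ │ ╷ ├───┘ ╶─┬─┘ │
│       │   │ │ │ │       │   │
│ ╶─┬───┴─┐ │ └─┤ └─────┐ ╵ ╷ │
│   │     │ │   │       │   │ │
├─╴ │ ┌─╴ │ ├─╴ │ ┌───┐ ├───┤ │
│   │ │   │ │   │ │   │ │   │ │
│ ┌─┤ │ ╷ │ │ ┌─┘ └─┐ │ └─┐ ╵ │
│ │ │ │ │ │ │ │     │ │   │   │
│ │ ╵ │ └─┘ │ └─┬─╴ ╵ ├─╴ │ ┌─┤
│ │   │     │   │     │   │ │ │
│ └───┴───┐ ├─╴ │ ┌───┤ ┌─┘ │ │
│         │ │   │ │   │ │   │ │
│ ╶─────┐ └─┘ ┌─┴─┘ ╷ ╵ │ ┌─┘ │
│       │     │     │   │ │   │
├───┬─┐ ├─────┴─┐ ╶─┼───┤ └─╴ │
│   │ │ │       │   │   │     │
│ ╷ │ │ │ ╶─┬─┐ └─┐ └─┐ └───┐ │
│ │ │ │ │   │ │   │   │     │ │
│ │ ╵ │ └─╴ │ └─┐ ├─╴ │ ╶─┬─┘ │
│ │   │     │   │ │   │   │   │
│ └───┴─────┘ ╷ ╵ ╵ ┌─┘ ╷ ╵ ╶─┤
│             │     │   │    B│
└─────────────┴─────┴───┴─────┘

Counting corner cells (2 non-opposite passages):
Total corners: 113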